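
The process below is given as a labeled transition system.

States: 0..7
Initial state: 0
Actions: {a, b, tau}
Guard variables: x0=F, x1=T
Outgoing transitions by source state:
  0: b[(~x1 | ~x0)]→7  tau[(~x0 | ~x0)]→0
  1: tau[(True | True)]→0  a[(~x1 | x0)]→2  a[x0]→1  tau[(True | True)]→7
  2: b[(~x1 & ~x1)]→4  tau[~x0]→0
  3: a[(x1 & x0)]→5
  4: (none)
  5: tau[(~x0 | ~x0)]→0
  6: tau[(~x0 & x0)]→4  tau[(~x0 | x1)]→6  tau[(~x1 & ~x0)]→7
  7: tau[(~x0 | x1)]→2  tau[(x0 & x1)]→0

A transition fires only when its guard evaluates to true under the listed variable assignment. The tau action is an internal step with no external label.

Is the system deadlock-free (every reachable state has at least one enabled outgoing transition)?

R = {0,2,7}
  0: b→7  tau→0  [2 out]
  2: tau→0  [1 out]
  7: tau→2  [1 out]

Answer: DEADLOCK-FREE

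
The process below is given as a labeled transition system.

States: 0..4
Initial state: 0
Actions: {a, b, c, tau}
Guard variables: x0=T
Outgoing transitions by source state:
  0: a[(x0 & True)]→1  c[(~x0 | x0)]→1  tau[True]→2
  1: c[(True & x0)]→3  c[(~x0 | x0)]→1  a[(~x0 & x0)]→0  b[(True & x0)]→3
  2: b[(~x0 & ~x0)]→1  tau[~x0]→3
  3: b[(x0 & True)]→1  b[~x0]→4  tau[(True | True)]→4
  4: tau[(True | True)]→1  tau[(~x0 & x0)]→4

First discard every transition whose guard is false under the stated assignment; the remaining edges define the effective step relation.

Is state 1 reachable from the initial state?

9 transition(s) survive guard evaluation.
L0 = {0}
L1 = {1,2}  cumulative {0,1,2}
L2 = {3}  cumulative {0,1,2,3}
L3 = {4}  cumulative {0,1,2,3,4}
Reach set: {0,1,2,3,4}
trace reaching 1: a

Answer: REACHABLE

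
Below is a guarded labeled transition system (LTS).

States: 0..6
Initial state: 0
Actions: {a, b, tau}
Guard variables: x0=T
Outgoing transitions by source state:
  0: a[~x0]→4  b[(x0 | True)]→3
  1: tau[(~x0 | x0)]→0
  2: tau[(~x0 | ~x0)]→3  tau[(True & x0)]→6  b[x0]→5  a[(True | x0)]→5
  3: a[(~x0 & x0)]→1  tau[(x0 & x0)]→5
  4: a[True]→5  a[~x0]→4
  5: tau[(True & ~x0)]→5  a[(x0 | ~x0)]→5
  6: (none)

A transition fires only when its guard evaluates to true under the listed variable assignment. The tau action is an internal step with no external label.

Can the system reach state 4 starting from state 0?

Answer: UNREACHABLE

Working:
Guard filter leaves 8 enabled edge(s).
depth 0: {0}
depth 1: {3}  total {0,3}
depth 2: {5}  total {0,3,5}
Reachable = {0,3,5}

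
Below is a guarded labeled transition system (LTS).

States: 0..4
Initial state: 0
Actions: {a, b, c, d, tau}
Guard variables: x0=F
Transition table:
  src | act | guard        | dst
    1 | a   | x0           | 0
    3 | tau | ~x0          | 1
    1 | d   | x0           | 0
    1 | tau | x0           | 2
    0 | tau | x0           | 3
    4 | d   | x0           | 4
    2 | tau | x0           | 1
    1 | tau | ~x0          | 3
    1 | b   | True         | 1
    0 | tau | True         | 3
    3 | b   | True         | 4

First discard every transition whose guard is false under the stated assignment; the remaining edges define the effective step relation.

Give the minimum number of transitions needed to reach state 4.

Breadth-first toward 4:
  depth 0: {0}
  depth 1: {3}
  depth 2: {1,4}
4 enters at depth 2; path tau·b

Answer: 2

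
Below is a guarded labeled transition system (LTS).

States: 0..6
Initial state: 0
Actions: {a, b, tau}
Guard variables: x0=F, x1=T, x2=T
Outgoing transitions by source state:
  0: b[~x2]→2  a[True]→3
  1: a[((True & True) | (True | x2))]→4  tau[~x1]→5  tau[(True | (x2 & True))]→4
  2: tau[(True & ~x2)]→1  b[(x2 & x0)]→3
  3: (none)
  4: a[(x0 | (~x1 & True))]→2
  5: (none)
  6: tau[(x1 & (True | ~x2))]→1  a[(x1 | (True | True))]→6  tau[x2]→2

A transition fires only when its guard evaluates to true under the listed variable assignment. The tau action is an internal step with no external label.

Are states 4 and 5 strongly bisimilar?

Compute ~ classes (split until stable):
  round 0: {{0,1,2,3,4,5,6}}
  round 1: {{0},{1,6},{2,3,4,5}}
  round 2: {{0},{1},{2,3,4,5},{6}}
stable after 3 split(s): 4 block(s)
[4]={2,3,4,5}  [5]={2,3,4,5}

Answer: BISIMILAR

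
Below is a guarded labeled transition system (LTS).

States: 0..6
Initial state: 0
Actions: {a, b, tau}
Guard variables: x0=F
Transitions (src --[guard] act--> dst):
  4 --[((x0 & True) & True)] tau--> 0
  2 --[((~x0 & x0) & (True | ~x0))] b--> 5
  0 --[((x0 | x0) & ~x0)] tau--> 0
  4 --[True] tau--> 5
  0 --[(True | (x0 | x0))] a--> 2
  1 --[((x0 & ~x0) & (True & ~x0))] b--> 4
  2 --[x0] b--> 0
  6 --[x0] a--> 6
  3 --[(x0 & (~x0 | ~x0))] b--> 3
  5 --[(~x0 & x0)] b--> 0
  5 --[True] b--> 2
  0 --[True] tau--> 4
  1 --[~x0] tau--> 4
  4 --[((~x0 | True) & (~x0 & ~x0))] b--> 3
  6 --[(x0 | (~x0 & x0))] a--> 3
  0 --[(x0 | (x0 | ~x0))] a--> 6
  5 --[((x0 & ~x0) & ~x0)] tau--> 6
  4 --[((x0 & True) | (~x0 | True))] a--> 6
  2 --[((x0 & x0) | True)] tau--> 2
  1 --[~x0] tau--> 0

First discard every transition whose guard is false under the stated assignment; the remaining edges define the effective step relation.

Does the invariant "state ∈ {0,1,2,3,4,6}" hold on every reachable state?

Inv-set: {0,1,2,3,4,6}
Reachable = {0,2,3,4,5,6}
  0: ok
  2: ok
  3: ok
  4: ok
  5: outside
  6: ok
reach 5 via tau·tau — violates

Answer: INVARIANT VIOLATED at state 5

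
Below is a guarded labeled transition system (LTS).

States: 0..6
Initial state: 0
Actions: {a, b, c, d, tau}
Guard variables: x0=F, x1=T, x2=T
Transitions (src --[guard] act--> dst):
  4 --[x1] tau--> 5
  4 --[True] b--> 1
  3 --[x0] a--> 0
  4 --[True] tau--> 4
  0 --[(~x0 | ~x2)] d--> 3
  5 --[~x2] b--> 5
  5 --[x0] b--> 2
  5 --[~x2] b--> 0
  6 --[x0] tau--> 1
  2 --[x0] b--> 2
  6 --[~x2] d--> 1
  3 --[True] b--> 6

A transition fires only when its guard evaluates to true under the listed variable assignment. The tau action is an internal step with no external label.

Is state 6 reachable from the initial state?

Answer: REACHABLE

Analysis:
5 transition(s) survive guard evaluation.
Layer 0: {0}
Layer 1: {3}  now seen {0,3}
Layer 2: {6}  now seen {0,3,6}
Reachable = {0,3,6}
witness 6: d·b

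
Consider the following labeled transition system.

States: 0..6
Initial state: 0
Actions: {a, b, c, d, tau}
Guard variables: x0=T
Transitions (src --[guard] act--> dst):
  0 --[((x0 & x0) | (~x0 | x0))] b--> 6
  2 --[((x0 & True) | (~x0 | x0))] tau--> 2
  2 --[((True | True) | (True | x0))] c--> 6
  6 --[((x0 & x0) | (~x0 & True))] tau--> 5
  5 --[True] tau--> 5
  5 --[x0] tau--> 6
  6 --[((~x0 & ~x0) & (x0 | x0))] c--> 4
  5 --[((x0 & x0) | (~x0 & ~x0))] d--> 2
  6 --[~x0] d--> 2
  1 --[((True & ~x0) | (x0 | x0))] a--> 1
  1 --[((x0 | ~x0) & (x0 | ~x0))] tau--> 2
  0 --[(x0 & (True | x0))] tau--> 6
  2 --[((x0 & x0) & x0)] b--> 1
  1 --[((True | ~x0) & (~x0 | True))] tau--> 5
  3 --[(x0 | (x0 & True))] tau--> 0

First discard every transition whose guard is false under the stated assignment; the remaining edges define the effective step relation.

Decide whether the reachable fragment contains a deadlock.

Answer: DEADLOCK-FREE

Analysis:
Reachable = {0,1,2,5,6}
  0: b→6  tau→6  [deg 2]
  1: a→1  tau→2  tau→5  [deg 3]
  2: b→1  c→6  tau→2  [deg 3]
  5: d→2  tau→5  tau→6  [deg 3]
  6: tau→5  [deg 1]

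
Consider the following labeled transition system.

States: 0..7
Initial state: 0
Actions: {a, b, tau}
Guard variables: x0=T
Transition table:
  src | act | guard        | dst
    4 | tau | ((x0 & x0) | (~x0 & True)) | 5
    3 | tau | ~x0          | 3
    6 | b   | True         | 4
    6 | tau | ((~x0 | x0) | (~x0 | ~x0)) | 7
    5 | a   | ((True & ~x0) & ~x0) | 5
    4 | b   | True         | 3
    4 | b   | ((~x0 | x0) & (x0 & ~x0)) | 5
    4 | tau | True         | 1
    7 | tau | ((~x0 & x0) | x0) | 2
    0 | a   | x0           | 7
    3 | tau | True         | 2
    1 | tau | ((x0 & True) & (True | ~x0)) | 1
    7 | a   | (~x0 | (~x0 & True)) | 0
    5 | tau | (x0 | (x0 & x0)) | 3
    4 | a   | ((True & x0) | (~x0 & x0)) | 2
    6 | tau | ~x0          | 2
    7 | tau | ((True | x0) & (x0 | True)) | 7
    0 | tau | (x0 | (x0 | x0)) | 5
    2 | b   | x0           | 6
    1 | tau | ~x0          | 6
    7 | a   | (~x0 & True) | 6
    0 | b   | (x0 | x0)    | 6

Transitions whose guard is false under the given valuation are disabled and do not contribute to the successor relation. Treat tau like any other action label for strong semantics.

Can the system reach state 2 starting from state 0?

Answer: REACHABLE

Analysis:
Guard filter leaves 15 enabled edge(s).
L0 = {0}
L1 = {5,6,7}  total {0,5,6,7}
L2 = {2,3,4}  total {0,2,3,4,5,6,7}
L3 = {1}  total {0,1,2,3,4,5,6,7}
Reach set: {0,1,2,3,4,5,6,7}
trace reaching 2: a·tau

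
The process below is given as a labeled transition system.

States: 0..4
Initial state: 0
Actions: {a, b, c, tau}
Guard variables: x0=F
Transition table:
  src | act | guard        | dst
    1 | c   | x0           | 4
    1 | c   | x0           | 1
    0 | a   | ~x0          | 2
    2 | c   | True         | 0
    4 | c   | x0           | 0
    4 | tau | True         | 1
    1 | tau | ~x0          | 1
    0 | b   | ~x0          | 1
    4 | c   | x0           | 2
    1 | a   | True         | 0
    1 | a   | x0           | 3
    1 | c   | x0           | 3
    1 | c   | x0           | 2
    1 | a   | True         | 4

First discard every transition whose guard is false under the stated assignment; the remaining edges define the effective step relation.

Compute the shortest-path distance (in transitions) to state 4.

Answer: 2

Working:
BFS to 4:
  L0 = {0}
  L1 = {1,2}
  L2 = {4}
depth(4)=2, e.g. b·a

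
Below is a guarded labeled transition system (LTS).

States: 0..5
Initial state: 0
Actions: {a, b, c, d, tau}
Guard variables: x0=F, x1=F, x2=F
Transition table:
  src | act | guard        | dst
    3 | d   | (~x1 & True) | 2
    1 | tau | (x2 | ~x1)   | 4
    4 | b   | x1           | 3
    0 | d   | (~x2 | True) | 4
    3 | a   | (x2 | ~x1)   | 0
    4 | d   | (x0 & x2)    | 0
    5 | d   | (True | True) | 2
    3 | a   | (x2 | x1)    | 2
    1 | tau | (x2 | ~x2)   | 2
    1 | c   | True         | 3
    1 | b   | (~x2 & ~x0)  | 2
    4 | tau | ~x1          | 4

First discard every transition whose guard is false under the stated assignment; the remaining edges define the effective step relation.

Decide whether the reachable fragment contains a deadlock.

Reachable = {0,4}
  0: d→4  [1 exit(s)]
  4: tau→4  [1 exit(s)]

Answer: DEADLOCK-FREE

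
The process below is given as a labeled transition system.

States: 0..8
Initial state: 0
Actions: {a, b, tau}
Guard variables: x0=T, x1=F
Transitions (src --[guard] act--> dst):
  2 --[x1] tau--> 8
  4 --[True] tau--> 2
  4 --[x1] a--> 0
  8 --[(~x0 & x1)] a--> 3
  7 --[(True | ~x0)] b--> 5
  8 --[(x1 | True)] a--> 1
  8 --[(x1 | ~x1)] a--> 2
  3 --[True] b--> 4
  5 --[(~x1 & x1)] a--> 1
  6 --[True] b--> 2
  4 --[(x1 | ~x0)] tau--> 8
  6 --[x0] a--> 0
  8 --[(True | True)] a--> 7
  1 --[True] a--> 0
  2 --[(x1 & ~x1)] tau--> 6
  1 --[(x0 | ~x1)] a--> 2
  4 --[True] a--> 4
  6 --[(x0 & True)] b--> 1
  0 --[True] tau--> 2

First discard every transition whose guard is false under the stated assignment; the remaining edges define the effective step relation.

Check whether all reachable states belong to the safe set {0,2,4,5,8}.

Inv-set: {0,2,4,5,8}
R = {0,2}
  0: safe
  2: safe

Answer: INVARIANT HOLDS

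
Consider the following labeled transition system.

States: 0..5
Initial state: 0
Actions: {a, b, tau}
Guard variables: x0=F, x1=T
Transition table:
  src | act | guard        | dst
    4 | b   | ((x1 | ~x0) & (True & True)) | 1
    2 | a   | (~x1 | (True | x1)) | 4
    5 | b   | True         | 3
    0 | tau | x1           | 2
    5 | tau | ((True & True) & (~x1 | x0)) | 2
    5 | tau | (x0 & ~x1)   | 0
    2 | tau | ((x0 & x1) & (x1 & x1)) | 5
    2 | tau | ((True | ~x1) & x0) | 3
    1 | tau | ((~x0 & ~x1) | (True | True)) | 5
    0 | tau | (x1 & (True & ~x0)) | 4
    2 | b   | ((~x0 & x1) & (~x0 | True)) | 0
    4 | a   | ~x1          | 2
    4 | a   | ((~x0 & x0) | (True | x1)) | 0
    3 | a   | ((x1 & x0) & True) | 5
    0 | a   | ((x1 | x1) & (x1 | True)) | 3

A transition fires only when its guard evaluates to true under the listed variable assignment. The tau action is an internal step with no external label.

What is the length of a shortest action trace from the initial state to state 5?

Breadth-first toward 5:
  L0 = {0}
  L1 = {2,3,4}
  L2 = {1}
  L3 = {5}
depth(5)=3, e.g. tau·b·tau

Answer: 3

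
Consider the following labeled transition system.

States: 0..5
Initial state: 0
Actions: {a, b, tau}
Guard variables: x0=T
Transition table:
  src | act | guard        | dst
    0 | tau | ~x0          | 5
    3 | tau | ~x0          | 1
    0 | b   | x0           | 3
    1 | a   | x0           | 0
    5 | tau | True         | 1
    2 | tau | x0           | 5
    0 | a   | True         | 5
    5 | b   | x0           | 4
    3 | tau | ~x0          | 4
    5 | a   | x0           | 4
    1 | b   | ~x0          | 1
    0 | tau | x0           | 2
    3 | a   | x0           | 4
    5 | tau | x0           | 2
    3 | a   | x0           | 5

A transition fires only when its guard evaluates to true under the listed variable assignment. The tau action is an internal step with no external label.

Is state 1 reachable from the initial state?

Guard filter leaves 11 enabled edge(s).
depth 0: {0}
depth 1: {2,3,5}  total {0,2,3,5}
depth 2: {1,4}  total {0,1,2,3,4,5}
Reach set: {0,1,2,3,4,5}
trace reaching 1: a·tau

Answer: REACHABLE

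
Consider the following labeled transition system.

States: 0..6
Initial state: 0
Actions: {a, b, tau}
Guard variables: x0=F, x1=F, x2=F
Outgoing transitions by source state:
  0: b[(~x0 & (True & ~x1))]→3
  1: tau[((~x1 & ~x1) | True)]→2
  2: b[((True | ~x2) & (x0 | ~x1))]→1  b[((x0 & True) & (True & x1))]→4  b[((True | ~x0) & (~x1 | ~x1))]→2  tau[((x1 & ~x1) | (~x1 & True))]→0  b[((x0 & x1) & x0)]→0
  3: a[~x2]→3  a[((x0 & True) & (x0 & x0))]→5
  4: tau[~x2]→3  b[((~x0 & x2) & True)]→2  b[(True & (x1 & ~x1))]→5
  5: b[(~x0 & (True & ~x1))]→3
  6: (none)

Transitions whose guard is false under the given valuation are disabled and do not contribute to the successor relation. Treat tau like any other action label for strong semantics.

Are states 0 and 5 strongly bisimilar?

Answer: BISIMILAR

Trace:
Compute ~ classes (split until stable):
  π0 = {{0,1,2,3,4,5,6}}
  π1 = {{0,5},{1,4},{2},{3},{6}}
  π2 = {{0,5},{1},{2},{3},{4},{6}}
stable after 3 split(s): 6 block(s)
[0]={0,5}  [5]={0,5}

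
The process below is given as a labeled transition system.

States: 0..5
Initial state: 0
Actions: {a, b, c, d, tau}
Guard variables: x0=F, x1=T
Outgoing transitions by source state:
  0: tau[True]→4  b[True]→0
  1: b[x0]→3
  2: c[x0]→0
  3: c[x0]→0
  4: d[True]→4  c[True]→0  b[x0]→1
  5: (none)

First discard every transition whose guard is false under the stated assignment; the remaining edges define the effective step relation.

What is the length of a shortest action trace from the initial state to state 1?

Layered search for 1:
  depth 0: {0}
  depth 1: {4}
1 never appears.

Answer: UNREACHABLE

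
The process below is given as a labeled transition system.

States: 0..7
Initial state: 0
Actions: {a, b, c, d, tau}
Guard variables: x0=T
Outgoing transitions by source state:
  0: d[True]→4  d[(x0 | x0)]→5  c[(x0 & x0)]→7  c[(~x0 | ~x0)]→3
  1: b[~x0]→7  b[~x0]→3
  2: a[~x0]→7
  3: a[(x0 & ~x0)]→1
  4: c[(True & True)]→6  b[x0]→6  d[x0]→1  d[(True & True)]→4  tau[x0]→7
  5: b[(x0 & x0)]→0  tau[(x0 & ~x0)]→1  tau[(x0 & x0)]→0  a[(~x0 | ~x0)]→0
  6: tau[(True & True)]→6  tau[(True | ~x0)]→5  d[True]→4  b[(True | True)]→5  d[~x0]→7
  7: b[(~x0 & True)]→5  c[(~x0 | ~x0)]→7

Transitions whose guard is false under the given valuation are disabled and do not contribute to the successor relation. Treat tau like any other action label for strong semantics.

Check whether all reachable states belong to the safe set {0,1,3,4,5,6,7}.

Allowed set {0,1,3,4,5,6,7}
Reach set: {0,1,4,5,6,7}
  0: ok
  1: ok
  4: ok
  5: ok
  6: ok
  7: ok

Answer: INVARIANT HOLDS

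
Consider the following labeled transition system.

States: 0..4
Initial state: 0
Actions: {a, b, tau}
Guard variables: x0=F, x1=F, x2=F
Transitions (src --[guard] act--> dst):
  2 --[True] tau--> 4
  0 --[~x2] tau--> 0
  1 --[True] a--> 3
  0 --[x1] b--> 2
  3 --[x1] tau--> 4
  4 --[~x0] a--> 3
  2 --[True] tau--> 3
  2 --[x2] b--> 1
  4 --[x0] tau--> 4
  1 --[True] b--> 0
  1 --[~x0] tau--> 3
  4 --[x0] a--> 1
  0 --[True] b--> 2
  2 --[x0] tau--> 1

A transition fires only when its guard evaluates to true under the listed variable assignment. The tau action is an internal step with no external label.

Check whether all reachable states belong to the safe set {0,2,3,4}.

Answer: INVARIANT HOLDS

Working:
Inv-set: {0,2,3,4}
Reach set: {0,2,3,4}
  0: ✓
  2: ✓
  3: ✓
  4: ✓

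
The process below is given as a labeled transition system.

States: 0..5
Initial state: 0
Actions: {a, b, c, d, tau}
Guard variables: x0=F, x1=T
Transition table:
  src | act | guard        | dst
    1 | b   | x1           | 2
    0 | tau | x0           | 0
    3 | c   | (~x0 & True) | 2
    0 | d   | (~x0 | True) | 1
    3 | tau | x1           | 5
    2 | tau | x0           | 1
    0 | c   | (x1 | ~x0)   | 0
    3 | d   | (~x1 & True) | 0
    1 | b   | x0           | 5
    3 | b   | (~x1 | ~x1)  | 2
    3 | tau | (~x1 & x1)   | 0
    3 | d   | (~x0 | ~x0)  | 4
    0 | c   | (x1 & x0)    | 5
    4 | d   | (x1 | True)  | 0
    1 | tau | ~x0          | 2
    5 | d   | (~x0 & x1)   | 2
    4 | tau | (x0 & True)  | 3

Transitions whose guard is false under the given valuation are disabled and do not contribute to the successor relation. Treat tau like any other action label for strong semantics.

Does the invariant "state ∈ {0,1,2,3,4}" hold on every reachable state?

Safe = {0,1,2,3,4}
Reach set: {0,1,2}
  0: ✓
  1: ✓
  2: ✓

Answer: INVARIANT HOLDS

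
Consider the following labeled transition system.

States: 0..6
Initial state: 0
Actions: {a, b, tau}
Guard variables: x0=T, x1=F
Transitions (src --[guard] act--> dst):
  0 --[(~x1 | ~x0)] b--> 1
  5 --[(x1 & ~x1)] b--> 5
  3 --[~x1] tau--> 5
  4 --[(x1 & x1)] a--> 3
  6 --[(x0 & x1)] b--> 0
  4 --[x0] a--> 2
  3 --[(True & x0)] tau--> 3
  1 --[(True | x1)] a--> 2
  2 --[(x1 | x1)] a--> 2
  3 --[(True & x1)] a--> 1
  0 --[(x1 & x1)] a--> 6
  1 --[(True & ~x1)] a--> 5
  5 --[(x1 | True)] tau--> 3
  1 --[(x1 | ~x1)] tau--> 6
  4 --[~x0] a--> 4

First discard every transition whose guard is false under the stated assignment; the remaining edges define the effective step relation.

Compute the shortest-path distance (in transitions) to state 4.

BFS to 4:
  depth 0: {0}
  depth 1: {1}
  depth 2: {2,5,6}
  depth 3: {3}
4 never appears.

Answer: UNREACHABLE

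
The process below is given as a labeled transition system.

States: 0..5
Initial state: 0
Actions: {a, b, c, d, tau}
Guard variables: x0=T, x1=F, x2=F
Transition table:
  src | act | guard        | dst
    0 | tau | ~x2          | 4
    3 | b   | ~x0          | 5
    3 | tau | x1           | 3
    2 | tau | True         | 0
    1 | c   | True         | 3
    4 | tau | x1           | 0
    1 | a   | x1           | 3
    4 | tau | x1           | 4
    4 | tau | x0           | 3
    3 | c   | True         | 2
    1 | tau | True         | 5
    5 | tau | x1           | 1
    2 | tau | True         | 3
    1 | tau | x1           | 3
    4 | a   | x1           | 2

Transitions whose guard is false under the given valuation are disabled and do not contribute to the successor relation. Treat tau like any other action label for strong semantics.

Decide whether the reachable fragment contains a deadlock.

Answer: DEADLOCK-FREE

Analysis:
R = {0,2,3,4}
  0: tau→4  [deg 1]
  2: tau→0  tau→3  [deg 2]
  3: c→2  [deg 1]
  4: tau→3  [deg 1]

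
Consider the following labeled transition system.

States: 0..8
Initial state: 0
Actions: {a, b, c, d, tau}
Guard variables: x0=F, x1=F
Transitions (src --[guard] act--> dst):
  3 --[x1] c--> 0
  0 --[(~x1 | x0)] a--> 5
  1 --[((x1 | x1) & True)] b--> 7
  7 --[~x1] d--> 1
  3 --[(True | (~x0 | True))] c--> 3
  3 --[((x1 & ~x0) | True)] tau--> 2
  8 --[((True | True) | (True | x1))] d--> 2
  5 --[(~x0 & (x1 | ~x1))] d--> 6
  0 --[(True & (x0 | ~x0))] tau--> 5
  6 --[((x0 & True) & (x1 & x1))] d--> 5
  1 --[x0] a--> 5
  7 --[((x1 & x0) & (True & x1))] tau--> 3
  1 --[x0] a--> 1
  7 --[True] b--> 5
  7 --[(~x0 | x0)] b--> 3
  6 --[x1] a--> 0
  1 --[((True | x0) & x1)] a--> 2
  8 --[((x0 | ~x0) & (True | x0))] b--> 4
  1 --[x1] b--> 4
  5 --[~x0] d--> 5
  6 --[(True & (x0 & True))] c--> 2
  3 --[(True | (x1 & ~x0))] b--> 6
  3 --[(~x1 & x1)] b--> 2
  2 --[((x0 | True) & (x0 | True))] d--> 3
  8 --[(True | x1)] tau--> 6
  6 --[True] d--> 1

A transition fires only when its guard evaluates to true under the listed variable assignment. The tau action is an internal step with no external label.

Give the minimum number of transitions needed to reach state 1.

Answer: 3

Working:
Layered search for 1:
  depth 0: {0}
  depth 1: {5}
  depth 2: {6}
  depth 3: {1}
1 enters at depth 3; path a·d·d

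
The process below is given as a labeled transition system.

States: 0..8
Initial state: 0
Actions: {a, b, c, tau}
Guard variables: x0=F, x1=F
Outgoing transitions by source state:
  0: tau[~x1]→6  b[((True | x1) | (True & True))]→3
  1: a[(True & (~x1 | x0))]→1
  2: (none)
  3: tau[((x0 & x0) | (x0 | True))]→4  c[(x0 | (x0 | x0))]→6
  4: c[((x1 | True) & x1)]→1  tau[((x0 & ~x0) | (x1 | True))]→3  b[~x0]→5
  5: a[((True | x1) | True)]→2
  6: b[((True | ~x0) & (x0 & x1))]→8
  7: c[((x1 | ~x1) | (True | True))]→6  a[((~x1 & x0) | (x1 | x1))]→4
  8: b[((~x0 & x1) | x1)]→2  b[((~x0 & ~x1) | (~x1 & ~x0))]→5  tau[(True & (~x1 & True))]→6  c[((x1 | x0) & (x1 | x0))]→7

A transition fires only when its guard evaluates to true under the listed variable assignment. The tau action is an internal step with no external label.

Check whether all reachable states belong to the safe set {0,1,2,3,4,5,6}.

Allowed set {0,1,2,3,4,5,6}
Reachable = {0,2,3,4,5,6}
  0: ok
  2: ok
  3: ok
  4: ok
  5: ok
  6: ok

Answer: INVARIANT HOLDS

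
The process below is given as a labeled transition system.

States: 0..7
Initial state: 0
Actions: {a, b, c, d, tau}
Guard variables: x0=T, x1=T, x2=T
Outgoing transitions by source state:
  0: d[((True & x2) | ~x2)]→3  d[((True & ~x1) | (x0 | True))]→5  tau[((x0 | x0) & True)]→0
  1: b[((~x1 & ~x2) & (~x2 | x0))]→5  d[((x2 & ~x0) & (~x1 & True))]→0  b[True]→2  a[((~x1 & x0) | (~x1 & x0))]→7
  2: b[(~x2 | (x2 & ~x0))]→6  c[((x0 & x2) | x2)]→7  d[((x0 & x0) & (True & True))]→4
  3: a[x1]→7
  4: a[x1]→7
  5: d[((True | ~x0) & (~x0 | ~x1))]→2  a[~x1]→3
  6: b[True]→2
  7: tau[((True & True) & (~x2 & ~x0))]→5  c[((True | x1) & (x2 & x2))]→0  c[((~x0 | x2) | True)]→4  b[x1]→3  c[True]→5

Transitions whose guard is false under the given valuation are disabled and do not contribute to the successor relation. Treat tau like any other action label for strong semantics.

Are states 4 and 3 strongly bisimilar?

Compute ~ classes (split until stable):
  P[0] = {{0,1,2,3,4,5,6,7}}
  P[1] = {{0},{1,6},{2},{3,4},{5},{7}}
6 equivalence class(es) (converged in 2)
class of 4: {3,4}; class of 3: {3,4}

Answer: BISIMILAR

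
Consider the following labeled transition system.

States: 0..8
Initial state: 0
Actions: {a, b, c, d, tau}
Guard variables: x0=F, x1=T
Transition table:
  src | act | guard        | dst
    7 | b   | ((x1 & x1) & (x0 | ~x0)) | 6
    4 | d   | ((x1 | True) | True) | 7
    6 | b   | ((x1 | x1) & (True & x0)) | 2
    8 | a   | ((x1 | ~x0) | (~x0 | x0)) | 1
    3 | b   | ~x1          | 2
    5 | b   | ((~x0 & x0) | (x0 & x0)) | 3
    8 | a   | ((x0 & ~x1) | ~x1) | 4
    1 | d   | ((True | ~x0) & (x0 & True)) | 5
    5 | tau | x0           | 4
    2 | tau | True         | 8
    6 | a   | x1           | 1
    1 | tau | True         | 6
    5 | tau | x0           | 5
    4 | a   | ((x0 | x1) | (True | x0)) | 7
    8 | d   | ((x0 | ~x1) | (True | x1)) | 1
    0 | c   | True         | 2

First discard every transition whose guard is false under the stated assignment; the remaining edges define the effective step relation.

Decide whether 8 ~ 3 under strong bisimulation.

Answer: NOT BISIMILAR

Analysis:
Refine partition for ~:
  P[0] = {{0,1,2,3,4,5,6,7,8}}
  P[1] = {{0},{1,2},{3,5},{4,8},{6},{7}}
  P[2] = {{0},{1},{2},{3,5},{4},{6},{7},{8}}
stable after 3 split(s): 8 block(s)
[8]={8}  [3]={3,5}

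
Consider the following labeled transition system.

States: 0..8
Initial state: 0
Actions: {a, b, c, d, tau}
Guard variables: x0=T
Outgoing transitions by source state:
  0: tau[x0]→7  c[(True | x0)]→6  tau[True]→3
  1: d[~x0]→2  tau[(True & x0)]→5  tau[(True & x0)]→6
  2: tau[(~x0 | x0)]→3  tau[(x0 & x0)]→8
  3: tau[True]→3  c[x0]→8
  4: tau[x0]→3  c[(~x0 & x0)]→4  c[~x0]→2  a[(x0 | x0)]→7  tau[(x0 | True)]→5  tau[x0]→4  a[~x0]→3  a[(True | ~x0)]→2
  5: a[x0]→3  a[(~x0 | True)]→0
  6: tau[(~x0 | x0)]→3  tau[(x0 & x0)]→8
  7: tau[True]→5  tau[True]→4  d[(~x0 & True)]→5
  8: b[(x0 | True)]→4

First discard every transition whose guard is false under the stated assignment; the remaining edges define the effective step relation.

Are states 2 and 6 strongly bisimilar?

Compute ~ classes (split until stable):
  π0 = {{0,1,2,3,4,5,6,7,8}}
  π1 = {{0,3},{1,2,6,7},{4},{5},{8}}
  π2 = {{0},{1},{2,6},{3},{4},{5},{7},{8}}
Fixed point at round 3; 8 class(es).
class of 2: {2,6}; class of 6: {2,6}

Answer: BISIMILAR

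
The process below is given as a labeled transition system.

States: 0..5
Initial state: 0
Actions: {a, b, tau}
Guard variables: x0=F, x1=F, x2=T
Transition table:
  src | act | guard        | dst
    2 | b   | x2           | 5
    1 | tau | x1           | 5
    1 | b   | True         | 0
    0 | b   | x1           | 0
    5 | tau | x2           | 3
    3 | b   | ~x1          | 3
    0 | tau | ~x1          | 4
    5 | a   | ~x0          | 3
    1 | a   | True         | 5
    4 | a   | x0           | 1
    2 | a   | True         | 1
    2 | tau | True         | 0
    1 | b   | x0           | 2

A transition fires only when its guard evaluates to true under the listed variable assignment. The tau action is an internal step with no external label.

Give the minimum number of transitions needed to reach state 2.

Breadth-first toward 2:
  Layer 0: {0}
  Layer 1: {4}
2 never appears.

Answer: UNREACHABLE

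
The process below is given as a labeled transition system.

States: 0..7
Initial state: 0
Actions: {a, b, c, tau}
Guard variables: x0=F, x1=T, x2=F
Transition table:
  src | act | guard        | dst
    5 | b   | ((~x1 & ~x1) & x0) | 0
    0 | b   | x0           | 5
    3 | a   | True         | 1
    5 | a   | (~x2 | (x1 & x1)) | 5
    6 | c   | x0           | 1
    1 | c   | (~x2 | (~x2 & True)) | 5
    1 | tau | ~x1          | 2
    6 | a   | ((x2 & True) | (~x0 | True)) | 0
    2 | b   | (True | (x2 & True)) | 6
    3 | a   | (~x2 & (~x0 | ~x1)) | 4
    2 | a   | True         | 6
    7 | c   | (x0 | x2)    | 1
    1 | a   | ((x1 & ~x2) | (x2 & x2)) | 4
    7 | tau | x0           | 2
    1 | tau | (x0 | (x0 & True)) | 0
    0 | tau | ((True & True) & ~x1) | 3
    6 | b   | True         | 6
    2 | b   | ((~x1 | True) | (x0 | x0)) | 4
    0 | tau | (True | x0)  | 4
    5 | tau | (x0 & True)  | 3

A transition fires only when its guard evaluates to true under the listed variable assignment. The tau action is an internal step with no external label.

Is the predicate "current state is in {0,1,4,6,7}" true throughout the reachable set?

Inv-set: {0,1,4,6,7}
Reach set: {0,4}
  0: ok
  4: ok

Answer: INVARIANT HOLDS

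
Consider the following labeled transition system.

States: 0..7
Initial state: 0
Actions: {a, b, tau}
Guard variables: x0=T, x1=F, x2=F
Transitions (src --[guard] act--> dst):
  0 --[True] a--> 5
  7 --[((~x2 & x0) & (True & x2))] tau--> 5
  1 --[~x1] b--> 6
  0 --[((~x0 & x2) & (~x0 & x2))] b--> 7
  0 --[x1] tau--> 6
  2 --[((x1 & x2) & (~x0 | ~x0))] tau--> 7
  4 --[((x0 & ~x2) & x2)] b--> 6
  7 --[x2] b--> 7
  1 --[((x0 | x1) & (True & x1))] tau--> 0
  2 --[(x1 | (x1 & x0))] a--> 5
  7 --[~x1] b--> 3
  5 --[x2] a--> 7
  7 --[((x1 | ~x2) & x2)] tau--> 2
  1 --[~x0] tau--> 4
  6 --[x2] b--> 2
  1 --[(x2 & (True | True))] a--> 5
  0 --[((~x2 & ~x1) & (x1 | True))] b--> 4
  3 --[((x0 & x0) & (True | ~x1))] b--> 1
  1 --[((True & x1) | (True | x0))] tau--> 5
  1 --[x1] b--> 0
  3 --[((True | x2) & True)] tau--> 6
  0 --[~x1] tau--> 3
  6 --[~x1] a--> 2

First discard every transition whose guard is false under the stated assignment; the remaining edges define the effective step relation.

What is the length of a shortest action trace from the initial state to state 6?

Breadth-first toward 6:
  depth 0: {0}
  depth 1: {3,4,5}
  depth 2: {1,6}
first hit 6 at d=2 via tau·tau

Answer: 2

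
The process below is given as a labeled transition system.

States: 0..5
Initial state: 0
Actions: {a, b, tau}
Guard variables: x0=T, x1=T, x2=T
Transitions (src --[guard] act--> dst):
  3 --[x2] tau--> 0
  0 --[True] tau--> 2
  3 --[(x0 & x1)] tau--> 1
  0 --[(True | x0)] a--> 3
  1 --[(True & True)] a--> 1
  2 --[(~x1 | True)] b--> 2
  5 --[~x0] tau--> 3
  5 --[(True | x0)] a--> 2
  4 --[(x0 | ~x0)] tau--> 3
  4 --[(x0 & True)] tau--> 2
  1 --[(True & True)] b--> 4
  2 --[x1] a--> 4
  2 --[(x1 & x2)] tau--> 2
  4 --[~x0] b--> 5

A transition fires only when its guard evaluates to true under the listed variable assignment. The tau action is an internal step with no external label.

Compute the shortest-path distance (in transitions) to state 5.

BFS to 5:
  Layer 0: {0}
  Layer 1: {2,3}
  Layer 2: {1,4}
5 never appears.

Answer: UNREACHABLE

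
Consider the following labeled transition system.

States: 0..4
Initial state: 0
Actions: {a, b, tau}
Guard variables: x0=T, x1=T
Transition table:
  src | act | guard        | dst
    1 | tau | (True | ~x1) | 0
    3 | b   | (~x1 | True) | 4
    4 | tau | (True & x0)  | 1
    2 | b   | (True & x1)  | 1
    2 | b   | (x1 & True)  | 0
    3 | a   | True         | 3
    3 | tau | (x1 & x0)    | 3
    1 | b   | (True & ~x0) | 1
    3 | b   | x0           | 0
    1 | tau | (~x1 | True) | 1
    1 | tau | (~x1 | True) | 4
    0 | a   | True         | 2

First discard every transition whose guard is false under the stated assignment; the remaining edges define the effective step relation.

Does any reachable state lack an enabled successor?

R = {0,1,2,4}
  0: a→2  [deg 1]
  1: tau→0  tau→1  tau→4  [deg 3]
  2: b→0  b→1  [deg 2]
  4: tau→1  [deg 1]

Answer: DEADLOCK-FREE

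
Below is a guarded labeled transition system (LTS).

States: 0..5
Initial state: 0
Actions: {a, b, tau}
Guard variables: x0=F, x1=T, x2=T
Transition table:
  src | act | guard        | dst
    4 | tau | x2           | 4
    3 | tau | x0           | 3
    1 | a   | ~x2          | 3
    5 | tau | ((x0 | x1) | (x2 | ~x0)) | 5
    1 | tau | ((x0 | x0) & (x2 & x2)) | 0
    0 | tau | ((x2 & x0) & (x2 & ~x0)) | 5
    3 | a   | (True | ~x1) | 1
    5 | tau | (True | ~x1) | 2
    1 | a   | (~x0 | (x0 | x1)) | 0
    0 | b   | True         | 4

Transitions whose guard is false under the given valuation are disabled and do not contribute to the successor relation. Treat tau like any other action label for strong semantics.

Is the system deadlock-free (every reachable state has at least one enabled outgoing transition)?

Answer: DEADLOCK-FREE

Working:
R = {0,4}
  0: b→4  [deg 1]
  4: tau→4  [deg 1]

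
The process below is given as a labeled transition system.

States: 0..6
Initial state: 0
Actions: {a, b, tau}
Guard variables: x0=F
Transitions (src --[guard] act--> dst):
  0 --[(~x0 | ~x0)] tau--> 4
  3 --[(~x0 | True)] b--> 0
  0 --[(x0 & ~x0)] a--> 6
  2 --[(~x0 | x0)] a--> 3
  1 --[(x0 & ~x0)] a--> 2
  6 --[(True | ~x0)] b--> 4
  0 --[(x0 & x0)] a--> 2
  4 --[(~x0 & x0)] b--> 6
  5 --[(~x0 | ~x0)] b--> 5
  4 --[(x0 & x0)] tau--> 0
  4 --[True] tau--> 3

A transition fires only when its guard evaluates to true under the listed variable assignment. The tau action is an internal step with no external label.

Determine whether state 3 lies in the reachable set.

After dropping false guards: 6 live edges.
depth 0: {0}
depth 1: {4}  now seen {0,4}
depth 2: {3}  now seen {0,3,4}
Reachable = {0,3,4}
witness 3: tau·tau

Answer: REACHABLE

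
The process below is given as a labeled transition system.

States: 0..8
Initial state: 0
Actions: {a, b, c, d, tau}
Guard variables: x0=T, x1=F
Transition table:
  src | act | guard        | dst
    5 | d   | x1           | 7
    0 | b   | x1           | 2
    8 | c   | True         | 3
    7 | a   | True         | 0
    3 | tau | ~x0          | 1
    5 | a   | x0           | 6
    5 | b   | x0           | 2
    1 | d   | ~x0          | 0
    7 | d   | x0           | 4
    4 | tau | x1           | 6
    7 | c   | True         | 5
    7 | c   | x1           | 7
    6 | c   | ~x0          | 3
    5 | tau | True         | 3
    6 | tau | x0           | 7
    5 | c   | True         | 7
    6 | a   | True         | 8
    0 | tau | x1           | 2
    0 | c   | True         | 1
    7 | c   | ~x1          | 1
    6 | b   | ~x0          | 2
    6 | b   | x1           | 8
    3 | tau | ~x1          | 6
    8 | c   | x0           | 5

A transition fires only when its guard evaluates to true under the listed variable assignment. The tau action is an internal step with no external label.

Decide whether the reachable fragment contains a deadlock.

Answer: DEADLOCK at state 1

Trace:
Reach set: {0,1}
  0: c→1  [deg 1]
  1: ∅  [no exit]
witness 1: c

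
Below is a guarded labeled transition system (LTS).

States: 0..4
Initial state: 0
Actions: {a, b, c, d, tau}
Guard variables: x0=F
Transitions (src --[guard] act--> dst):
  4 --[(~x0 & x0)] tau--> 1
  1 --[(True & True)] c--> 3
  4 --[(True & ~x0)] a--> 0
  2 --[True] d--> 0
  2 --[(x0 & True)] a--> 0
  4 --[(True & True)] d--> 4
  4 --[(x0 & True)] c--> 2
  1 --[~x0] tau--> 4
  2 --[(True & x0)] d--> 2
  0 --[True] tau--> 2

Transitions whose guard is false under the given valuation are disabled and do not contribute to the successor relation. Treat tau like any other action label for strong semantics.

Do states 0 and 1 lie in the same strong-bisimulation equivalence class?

Compute ~ classes (split until stable):
  π0 = {{0,1,2,3,4}}
  π1 = {{0},{1},{2},{3},{4}}
Fixed point at round 2; 5 class(es).
[0]={0}  [1]={1}

Answer: NOT BISIMILAR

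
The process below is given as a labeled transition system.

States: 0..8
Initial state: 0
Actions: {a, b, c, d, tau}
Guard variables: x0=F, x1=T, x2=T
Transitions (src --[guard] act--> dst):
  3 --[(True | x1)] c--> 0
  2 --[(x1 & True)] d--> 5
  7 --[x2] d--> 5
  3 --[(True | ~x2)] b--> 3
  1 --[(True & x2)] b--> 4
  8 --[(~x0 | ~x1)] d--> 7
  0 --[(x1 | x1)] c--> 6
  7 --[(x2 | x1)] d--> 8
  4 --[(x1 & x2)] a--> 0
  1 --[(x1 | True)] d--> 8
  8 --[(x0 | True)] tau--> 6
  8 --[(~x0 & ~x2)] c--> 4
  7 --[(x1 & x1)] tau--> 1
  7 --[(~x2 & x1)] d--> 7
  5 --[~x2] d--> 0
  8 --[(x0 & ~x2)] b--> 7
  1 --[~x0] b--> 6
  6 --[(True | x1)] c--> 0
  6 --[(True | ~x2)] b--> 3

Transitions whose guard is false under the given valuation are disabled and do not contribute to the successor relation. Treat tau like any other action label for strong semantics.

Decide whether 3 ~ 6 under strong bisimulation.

Answer: BISIMILAR

Working:
Refine partition for ~:
  P[0] = {{0,1,2,3,4,5,6,7,8}}
  P[1] = {{0},{1},{2},{3,6},{4},{5},{7,8}}
  P[2] = {{0},{1},{2},{3,6},{4},{5},{7},{8}}
Fixed point at round 3; 8 class(es).
3∈{3,6}, 6∈{3,6}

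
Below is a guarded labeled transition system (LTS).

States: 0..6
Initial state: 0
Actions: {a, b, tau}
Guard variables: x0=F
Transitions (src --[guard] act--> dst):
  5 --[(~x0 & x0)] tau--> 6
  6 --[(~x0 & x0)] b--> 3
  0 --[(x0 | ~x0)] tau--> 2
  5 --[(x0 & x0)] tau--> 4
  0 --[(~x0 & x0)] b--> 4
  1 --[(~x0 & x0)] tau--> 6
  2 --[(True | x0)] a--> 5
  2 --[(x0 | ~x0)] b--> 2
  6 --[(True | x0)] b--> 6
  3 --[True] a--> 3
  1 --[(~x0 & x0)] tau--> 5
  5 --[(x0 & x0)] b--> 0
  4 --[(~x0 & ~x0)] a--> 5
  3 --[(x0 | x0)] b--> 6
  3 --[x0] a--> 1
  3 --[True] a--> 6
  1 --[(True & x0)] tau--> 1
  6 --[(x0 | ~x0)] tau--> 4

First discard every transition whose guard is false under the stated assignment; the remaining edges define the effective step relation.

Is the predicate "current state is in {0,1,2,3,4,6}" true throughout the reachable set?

Allowed set {0,1,2,3,4,6}
R = {0,2,5}
  0: ✓
  2: ✓
  5: outside
witness against invariant: tau·a → 5

Answer: INVARIANT VIOLATED at state 5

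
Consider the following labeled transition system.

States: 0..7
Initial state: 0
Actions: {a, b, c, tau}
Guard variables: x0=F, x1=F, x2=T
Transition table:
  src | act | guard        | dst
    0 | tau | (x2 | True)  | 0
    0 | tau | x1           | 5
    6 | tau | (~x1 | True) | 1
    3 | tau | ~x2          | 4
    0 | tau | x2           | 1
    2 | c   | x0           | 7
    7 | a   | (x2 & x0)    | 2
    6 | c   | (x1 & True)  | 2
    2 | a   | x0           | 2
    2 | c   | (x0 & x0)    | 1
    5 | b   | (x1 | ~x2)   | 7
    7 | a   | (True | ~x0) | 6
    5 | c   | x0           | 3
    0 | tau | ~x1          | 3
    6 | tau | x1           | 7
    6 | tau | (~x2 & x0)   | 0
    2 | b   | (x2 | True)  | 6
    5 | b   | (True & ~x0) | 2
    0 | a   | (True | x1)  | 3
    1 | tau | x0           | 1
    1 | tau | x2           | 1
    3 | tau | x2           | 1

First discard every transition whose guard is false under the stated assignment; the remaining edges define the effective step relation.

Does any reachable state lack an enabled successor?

Answer: DEADLOCK-FREE

Analysis:
Reach set: {0,1,3}
  0: a→3  tau→0  tau→1  tau→3  [4 out]
  1: tau→1  [1 out]
  3: tau→1  [1 out]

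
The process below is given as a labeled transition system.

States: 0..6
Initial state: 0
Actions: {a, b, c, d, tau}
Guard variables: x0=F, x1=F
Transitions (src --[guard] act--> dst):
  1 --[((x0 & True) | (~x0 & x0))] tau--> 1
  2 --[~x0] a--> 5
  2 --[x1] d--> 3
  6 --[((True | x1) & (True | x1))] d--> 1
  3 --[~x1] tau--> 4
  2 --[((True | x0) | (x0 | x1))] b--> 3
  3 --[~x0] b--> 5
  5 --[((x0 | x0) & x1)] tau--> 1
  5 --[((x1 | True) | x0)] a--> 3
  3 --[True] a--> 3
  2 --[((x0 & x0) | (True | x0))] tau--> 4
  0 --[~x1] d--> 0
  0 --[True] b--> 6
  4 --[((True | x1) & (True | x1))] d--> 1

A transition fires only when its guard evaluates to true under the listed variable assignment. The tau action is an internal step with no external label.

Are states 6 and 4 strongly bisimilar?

Answer: BISIMILAR

Analysis:
Compute ~ classes (split until stable):
  round 0: {{0,1,2,3,4,5,6}}
  round 1: {{0},{1},{2,3},{4,6},{5}}
  round 2: {{0},{1},{2},{3},{4,6},{5}}
stable after 3 split(s): 6 block(s)
class of 6: {4,6}; class of 4: {4,6}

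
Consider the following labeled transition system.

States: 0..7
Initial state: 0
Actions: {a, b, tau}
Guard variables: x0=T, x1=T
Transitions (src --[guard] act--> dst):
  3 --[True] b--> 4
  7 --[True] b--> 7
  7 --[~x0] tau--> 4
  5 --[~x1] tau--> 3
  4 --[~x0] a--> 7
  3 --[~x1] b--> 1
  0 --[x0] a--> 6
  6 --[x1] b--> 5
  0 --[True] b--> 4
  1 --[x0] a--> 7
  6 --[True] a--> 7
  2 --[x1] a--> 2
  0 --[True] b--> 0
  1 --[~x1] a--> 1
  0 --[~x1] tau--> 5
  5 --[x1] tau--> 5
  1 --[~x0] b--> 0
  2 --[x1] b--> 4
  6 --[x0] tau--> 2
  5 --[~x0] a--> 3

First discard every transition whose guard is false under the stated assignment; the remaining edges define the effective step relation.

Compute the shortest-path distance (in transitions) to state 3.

BFS to 3:
  L0 = {0}
  L1 = {4,6}
  L2 = {2,5,7}
3 never appears.

Answer: UNREACHABLE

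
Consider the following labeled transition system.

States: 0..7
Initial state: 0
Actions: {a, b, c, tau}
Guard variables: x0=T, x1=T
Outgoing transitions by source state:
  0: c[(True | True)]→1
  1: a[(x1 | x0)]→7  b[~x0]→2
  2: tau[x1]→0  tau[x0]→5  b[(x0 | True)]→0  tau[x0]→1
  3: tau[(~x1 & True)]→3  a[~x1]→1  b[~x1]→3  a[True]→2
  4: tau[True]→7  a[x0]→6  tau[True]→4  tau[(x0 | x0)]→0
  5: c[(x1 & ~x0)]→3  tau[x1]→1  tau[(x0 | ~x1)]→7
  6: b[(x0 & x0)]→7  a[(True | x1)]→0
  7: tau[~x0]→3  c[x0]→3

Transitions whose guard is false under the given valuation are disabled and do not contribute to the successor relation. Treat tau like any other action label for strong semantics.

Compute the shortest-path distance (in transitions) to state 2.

Layered search for 2:
  Layer 0: {0}
  Layer 1: {1}
  Layer 2: {7}
  Layer 3: {3}
  Layer 4: {2}
first hit 2 at d=4 via c·a·c·a

Answer: 4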